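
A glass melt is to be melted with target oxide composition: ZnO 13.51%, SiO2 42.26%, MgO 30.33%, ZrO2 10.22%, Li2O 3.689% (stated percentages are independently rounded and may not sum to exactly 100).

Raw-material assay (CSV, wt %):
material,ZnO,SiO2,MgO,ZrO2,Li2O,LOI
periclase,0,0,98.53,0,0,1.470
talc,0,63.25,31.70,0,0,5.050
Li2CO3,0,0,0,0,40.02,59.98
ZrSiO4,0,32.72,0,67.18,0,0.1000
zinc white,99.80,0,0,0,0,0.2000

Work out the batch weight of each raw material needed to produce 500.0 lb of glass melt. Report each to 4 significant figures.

All internal work carries exact precision through the solve; values along the way are shown with 4-significant-figure rounding in the printout. A single rounding produces each reported value; the derived quantities, which include the totals, LOI, the five compositions, the yield, net glass mass, are recomputed in full float precision, as quoted within problem or answer, from the weighed amounts at 500.0 lb of glass.
Target oxide masses per 500.0 lb glass melt:
  ZnO: 13.51% × 500.0 = 67.55 lb
  SiO2: 42.26% × 500.0 = 211.3 lb
  MgO: 30.33% × 500.0 = 151.6 lb
  ZrO2: 10.22% × 500.0 = 51.10 lb
  Li2O: 3.689% × 500.0 = 18.44 lb
Per-oxide balance check from the weights as reported, at the basis given (every target is met by its sum given rounding of the digits):
  ZnO: 67.69·0.9980 = 67.55 lb (target 67.55 lb)
  SiO2: 294.7·0.6325 + 76.06·0.3272 = 211.3 lb (target 211.3 lb)
  MgO: 59.09·0.9853 + 294.7·0.3170 = 151.6 lb (target 151.6 lb)
  ZrO2: 76.06·0.6718 = 51.10 lb (target 51.10 lb)
  Li2O: 46.09·0.4002 = 18.45 lb (target 18.44 lb)
Auditing the glass mass value: net batch after ignition = 500.0 lb (summing oxide targets gives 500.0 lb; the stated basis being 500.0 lb — gaps are rounding artifacts).
Summing the batch: Σ batch = 543.6 lb; LOI loss = Σ batch·LOI = 43.61 lb; glass ÷ batch gives a yield of 91.98%.

Batch per 500.0 lb glass melt:
  periclase: 59.09 lb
  talc: 294.7 lb
  Li2CO3: 46.09 lb
  ZrSiO4: 76.06 lb
  zinc white: 67.69 lb
Total batch = 543.6 lb; LOI loss = 43.61 lb; yield = 91.98%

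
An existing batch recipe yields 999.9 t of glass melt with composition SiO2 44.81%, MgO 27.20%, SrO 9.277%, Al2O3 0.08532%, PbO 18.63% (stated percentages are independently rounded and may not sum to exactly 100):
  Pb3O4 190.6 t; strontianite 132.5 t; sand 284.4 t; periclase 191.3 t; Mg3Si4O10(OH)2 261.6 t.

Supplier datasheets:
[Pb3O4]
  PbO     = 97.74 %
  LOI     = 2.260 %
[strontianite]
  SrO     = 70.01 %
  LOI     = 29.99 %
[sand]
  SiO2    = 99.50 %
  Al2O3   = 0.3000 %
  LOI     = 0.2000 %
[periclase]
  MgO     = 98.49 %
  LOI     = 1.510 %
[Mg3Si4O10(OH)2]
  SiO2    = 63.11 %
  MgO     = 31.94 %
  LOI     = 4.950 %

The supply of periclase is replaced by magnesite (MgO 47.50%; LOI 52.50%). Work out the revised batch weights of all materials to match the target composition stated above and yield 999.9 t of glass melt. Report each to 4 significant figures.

Revised batch per 999.9 t glass melt:
  Pb3O4: 190.6 t
  strontianite: 132.5 t
  sand: 284.4 t
  magnesite: 396.7 t
  Mg3Si4O10(OH)2: 261.6 t
Total batch = 1266 t; LOI loss = 265.8 t

Each numeric step keeps full precision through the solve. In-progress results are shown (rounded to four significant digits) on the page — every reported number is rounded just once; the derived quantities, including the totals, net glass mass, the yield, five oxide percentages, ignition loss, are rebuilt using the weight values for 999.9 t of glass in full float precision, exactly as shown in problem or answer.
Target oxide masses per 999.9 t glass melt:
  SiO2: 44.81% × 999.9 = 448.1 t
  MgO: 27.20% × 999.9 = 272.0 t
  SrO: 9.277% × 999.9 = 92.76 t
  Al2O3: 0.08532% × 999.9 = 0.8531 t
  PbO: 18.63% × 999.9 = 186.3 t
A balance pass over the oxides, working from each reported weight, at the basis given (sums match the target masses net of answer rounding effects):
  SiO2: 284.4·0.9950 + 261.6·0.6311 = 448.1 t (target 448.1 t)
  MgO: 396.7·0.4750 + 261.6·0.3194 = 272.0 t (target 272.0 t)
  SrO: 132.5·0.7001 = 92.76 t (target 92.76 t)
  Al2O3: 284.4·0.003000 = 0.8532 t (target 0.8531 t)
  PbO: 190.6·0.9774 = 186.3 t (target 186.3 t)
The glass-mass cross-check: total charge less LOI = 1000 t (targets for the oxides total 999.9 t; the stated basis being 999.9 t — any gap is answer rounding).
Summing the batch: Σ batch = 1266 t; the LOI term Σ batch·LOI equals 265.8 t; glass ÷ batch gives a yield of 79.00%.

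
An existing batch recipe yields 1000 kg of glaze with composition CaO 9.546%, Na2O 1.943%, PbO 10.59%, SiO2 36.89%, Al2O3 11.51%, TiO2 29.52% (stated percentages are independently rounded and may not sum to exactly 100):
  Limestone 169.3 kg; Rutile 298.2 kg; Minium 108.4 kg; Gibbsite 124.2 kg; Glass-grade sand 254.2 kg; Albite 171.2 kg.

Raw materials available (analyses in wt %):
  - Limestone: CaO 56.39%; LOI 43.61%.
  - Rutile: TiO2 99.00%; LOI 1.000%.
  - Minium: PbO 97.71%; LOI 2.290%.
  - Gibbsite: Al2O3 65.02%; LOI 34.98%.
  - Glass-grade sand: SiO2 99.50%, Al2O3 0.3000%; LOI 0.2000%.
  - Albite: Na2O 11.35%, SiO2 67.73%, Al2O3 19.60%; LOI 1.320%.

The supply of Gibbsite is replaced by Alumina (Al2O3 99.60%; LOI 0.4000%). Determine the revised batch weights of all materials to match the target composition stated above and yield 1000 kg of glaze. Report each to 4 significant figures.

Revised batch per 1000 kg glaze:
  Limestone: 169.3 kg
  Rutile: 298.2 kg
  Minium: 108.4 kg
  Alumina: 81.11 kg
  Glass-grade sand: 254.2 kg
  Albite: 171.2 kg
Total batch = 1082 kg; LOI loss = 82.39 kg

All internal work holds full precision through every step. The intermediate values are shown, with 4-significant-digit rounding, in the printout; each reported value takes exactly one rounding; the derived quantities, including the totals, the six compositions, the yield, glass mass, LOI, are rebuilt starting from the weights at 1000 kg of glass in exact precision, exactly as shown in the question or the answer.
Oxide mass targets, per 1000 kg glaze:
  CaO: 9.546% × 1000 = 95.46 kg
  Na2O: 1.943% × 1000 = 19.43 kg
  PbO: 10.59% × 1000 = 105.9 kg
  SiO2: 36.89% × 1000 = 368.9 kg
  Al2O3: 11.51% × 1000 = 115.1 kg
  TiO2: 29.52% × 1000 = 295.2 kg
A balance pass over the oxides, with the batch weights as given, at the basis given (target by target, the sums agree within answer rounding):
  CaO: 169.3·0.5639 = 95.47 kg (target 95.46 kg)
  Na2O: 171.2·0.1135 = 19.43 kg (target 19.43 kg)
  PbO: 108.4·0.9771 = 105.9 kg (target 105.9 kg)
  SiO2: 254.2·0.9950 + 171.2·0.6773 = 368.9 kg (target 368.9 kg)
  Al2O3: 81.11·0.9960 + 254.2·0.003000 + 171.2·0.1960 = 115.1 kg (target 115.1 kg)
  TiO2: 298.2·0.9900 = 295.2 kg (target 295.2 kg)
Glass mass check: Σ batch − LOI loss = 1000 kg (targets for the oxides total 1000 kg; with the basis standing at 1000 kg — a pure rounding effect).
Summing the batch: Σ batch = 1082 kg; loss to ignition Σ batch·LOI = 82.39 kg; the yield ratio, glass ÷ batch: 92.39%.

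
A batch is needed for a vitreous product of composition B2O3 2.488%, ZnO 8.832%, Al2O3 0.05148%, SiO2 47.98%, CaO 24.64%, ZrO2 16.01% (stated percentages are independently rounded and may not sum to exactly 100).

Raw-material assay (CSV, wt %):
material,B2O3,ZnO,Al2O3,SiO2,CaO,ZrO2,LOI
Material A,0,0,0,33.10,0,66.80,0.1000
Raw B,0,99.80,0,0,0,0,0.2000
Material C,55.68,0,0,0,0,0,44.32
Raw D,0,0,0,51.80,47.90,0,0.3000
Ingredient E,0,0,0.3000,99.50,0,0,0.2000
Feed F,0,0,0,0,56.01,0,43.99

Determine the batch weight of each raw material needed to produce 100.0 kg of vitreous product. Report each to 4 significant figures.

Batch per 100.0 kg vitreous product:
  Material A: 23.97 kg
  Raw B: 8.850 kg
  Material C: 4.468 kg
  Raw D: 44.35 kg
  Ingredient E: 17.16 kg
  Feed F: 6.065 kg
Total batch = 104.9 kg; LOI loss = 4.857 kg; yield = 95.37%

All internal work holds full precision through the solve; working values are printed, rounded to 4 significant digits, on the page. Exactly one rounding goes into every reported figure — the derived quantities are computed at exact precision (ignition loss, net glass mass, the totals, yield, six oxide percentages) from the batch weights at 100.0 kg of glass exactly as printed in the problem or the answer.
The oxide mass targets at 100.0 kg vitreous product:
  B2O3: 2.488% × 100.0 = 2.488 kg
  ZnO: 8.832% × 100.0 = 8.832 kg
  Al2O3: 0.05148% × 100.0 = 0.05148 kg
  SiO2: 47.98% × 100.0 = 47.98 kg
  CaO: 24.64% × 100.0 = 24.64 kg
  ZrO2: 16.01% × 100.0 = 16.01 kg
Per-oxide balance check on the weights just shown, at the basis given (each sum matches its target mass within answer rounding):
  B2O3: 4.468·0.5568 = 2.488 kg (target 2.488 kg)
  ZnO: 8.850·0.9980 = 8.832 kg (target 8.832 kg)
  Al2O3: 17.16·0.003000 = 0.05148 kg (target 0.05148 kg)
  SiO2: 23.97·0.3310 + 44.35·0.5180 + 17.16·0.9950 = 47.98 kg (target 47.98 kg)
  CaO: 44.35·0.4790 + 6.065·0.5601 = 24.64 kg (target 24.64 kg)
  ZrO2: 23.97·0.6680 = 16.01 kg (target 16.01 kg)
Glass-mass closure: total batch − LOI = 100.0 kg (targets for the oxides total 100.0 kg; the stated basis being 100.0 kg — gaps are rounding artifacts).
Total batch = Σ batch = 104.9 kg; the LOI term Σ batch·LOI equals 4.857 kg; yield = glass ÷ total batch = 95.37%.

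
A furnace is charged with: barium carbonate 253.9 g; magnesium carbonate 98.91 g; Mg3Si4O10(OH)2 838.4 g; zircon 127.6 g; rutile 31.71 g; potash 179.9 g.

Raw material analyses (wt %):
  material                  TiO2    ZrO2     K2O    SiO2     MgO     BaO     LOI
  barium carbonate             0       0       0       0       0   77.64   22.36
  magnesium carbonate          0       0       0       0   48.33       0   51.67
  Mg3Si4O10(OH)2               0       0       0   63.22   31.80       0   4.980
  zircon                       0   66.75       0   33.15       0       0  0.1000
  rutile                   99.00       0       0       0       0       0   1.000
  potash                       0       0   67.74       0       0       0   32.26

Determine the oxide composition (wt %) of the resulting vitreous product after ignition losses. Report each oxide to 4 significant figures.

All arithmetic carries exact precision end to end — mid-chain values are printed, rounded to four significant digits, in the working; each reported figure takes exactly one rounding. All derived quantities are recomputed from the batch weights per 1322 g of glass at exact precision (totals, net glass mass, the yield, ignition loss, six oxide percentages), precisely as stated by question or answer.
Per-oxide mass from batch:
  TiO2: 31.71·0.9900 = 31.39 g
  ZrO2: 127.6·0.6675 = 85.17 g
  K2O: 179.9·0.6774 = 121.9 g
  SiO2: 838.4·0.6322 + 127.6·0.3315 = 572.3 g
  MgO: 98.91·0.4833 + 838.4·0.3180 = 314.4 g
  BaO: 253.9·0.7764 = 197.1 g
LOI: 253.9·0.2236 + 98.91·0.5167 + 838.4·0.04980 + 127.6·0.001000 + 31.71·0.01000 + 179.9·0.3226 = 208.1 g
Glass mass = batch − LOI = 1530 − 208.1 = 1322 g (equal to the oxide-mass sum)
each wt % is 100 × oxide ÷ glass

Glass mass = 1322 g (batch 1530 − LOI 208.1).
Composition: TiO2 2.374%, ZrO2 6.441%, K2O 9.216%, SiO2 43.28%, MgO 23.78%, BaO 14.91%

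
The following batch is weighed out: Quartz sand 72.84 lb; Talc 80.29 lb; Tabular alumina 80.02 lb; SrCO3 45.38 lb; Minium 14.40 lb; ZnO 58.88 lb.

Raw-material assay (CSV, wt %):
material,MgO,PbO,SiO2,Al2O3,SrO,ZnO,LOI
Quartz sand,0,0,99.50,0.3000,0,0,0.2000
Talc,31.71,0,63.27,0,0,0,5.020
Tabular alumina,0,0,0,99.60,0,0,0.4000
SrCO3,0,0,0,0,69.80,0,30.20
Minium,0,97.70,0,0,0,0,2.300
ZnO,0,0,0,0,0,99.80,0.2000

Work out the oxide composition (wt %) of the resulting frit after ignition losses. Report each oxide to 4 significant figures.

Every computation runs at full precision through the solve. Intermediates are displayed (rounded to 4 significant figures) across the worked steps — a single rounding completes each reported number. The derived quantities are computed in full precision (the totals, six oxide percentages, glass mass, LOI, yield) starting from the weights on 333.2 lb of glass, as set out in the problem or answer text.
Delivered oxide masses:
  MgO: 80.29·0.3171 = 25.46 lb
  PbO: 14.40·0.9770 = 14.07 lb
  SiO2: 72.84·0.9950 + 80.29·0.6327 = 123.3 lb
  Al2O3: 72.84·0.003000 + 80.02·0.9960 = 79.92 lb
  SrO: 45.38·0.6980 = 31.68 lb
  ZnO: 58.88·0.9980 = 58.76 lb
LOI: 72.84·0.002000 + 80.29·0.05020 + 80.02·0.004000 + 45.38·0.3020 + 14.40·0.02300 + 58.88·0.002000 = 18.65 lb
Glass mass = batch − LOI = 351.8 − 18.65 = 333.2 lb (= Σ oxide masses)
percent by weight: oxide/glass ×100

Glass mass = 333.2 lb (batch 351.8 − LOI 18.65).
Composition: MgO 7.642%, PbO 4.223%, SiO2 37.00%, Al2O3 23.99%, SrO 9.508%, ZnO 17.64%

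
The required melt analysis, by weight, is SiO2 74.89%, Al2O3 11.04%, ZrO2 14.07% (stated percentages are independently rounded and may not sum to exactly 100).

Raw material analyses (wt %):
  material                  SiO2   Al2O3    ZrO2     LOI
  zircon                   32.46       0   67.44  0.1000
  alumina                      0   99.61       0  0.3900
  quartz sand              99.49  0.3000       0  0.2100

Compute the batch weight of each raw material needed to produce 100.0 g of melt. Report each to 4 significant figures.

Batch per 100.0 g melt:
  zircon: 20.86 g
  alumina: 10.88 g
  quartz sand: 68.47 g
Total batch = 100.2 g; LOI loss = 0.2071 g; yield = 99.79%

Values along the way appear, rounded to four significant digits, within the worked lines; full float precision is carried from start to finish; each reported result is rounded only once — all derived quantities (three oxide percentages, totals, net glass mass, ignition loss, the yield) are recomputed from the weighed amounts for 100.0 g of glass at full float precision exactly as shown in question or answer.
Target oxide masses per 100.0 g melt:
  SiO2: 74.89% × 100.0 = 74.89 g
  Al2O3: 11.04% × 100.0 = 11.04 g
  ZrO2: 14.07% × 100.0 = 14.07 g
Balance tally, oxide-wise, applying the batch weights above, at the basis given (delivered sums recover each target within answer rounding):
  SiO2: 20.86·0.3246 + 68.47·0.9949 = 74.89 g (target 74.89 g)
  Al2O3: 10.88·0.9961 + 68.47·0.003000 = 11.04 g (target 11.04 g)
  ZrO2: 20.86·0.6744 = 14.07 g (target 14.07 g)
Auditing the glass mass value: total batch − LOI = 100.0 g (targets for the oxides total 100.0 g; with the basis standing at 100.0 g — deltas are rounding alone).
Total batch = Σ batch = 100.2 g; Σ batch·LOI gives LOI loss = 0.2071 g; yield = glass ÷ total batch = 99.79%.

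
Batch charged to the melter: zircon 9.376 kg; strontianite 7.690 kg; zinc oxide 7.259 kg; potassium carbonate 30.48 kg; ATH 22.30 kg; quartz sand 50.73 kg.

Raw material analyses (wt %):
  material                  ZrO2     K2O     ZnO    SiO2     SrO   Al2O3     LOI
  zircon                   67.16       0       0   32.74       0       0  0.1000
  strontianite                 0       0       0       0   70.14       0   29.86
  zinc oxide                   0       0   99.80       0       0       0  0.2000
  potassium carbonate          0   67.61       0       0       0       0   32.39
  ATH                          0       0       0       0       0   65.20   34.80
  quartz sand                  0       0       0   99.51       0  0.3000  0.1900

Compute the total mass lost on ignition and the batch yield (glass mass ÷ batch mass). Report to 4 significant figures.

Intermediates appear (rounded to four significant figures) between the steps; every computation runs at full float precision end to end. Every reported result receives exactly one rounding; all derived quantities (LOI, six oxide percentages, glass mass, totals, the yield) are re-derived at full float precision using the weight values at 107.8 kg of glass as given in the problem or the answer.
LOI of each material in turn:
  zircon: 9.376 × 0.001000 = 0.009376 kg
  strontianite: 7.690 × 0.2986 = 2.296 kg
  zinc oxide: 7.259 × 0.002000 = 0.01452 kg
  potassium carbonate: 30.48 × 0.3239 = 9.872 kg
  ATH: 22.30 × 0.3480 = 7.760 kg
  quartz sand: 50.73 × 0.001900 = 0.09639 kg
Total LOI = 20.05 kg
Glass = batch − LOI = 127.8 − 20.05 = 107.8 kg

LOI loss = 20.05 kg; glass = 107.8 kg; yield = 84.32%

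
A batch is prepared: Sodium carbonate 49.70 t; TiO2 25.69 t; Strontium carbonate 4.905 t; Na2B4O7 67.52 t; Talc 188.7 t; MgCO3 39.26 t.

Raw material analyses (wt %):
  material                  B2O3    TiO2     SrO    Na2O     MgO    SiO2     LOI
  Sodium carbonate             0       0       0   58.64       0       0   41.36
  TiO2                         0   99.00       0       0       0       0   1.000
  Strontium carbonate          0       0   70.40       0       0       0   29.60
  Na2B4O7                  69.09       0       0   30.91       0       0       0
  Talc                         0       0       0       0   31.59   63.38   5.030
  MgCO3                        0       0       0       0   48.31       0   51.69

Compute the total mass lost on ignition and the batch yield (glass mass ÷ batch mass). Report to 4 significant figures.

Exact precision is maintained through the solve — intermediates are printed rounded off to 4 significant digits at each printed step. Every reported number takes exactly one rounding; the derived quantities, including six oxide percentages, LOI, net glass mass, totals, yield, are re-derived from the weighed amounts on 323.7 t of glass at full float precision, exactly as printed in problem or answer.
Ignition loss by material:
  Sodium carbonate: 49.70 × 0.4136 = 20.56 t
  TiO2: 25.69 × 0.01000 = 0.2569 t
  Strontium carbonate: 4.905 × 0.2960 = 1.452 t
  Na2B4O7: 67.52 × 0 = 0 t
  Talc: 188.7 × 0.05030 = 9.492 t
  MgCO3: 39.26 × 0.5169 = 20.29 t
Total LOI = 52.05 t
Glass = batch − LOI = 375.8 − 52.05 = 323.7 t

LOI loss = 52.05 t; glass = 323.7 t; yield = 86.15%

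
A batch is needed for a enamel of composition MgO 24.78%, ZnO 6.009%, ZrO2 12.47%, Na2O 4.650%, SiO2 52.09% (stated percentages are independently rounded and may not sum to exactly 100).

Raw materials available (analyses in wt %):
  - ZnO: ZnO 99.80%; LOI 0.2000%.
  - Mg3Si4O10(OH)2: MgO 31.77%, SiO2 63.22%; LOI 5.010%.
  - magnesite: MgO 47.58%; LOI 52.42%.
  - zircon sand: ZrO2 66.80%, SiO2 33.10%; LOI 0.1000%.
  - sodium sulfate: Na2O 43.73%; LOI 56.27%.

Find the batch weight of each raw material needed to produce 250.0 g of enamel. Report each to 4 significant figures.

The intermediate values are displayed (rounded to four significant figures) as written — all internal work keeps exact precision end to end. A single rounding yields every reported result — derived quantities (totals, yield, the five compositions, glass mass, ignition loss) are carried from the weighed amounts per 250.0 g of glass in exact precision, precisely as stated by problem or answer.
Oxide-by-oxide targets in 250.0 g enamel:
  MgO: 24.78% × 250.0 = 61.95 g
  ZnO: 6.009% × 250.0 = 15.02 g
  ZrO2: 12.47% × 250.0 = 31.18 g
  Na2O: 4.650% × 250.0 = 11.62 g
  SiO2: 52.09% × 250.0 = 130.2 g
Verifying the oxide balance working from each reported weight, on the stated basis (delivered sums recover each target once rounding is allowed for):
  MgO: 181.6·0.3177 + 8.976·0.4758 = 61.97 g (target 61.95 g)
  ZnO: 15.05·0.9980 = 15.02 g (target 15.02 g)
  ZrO2: 46.67·0.6680 = 31.18 g (target 31.18 g)
  Na2O: 26.58·0.4373 = 11.62 g (target 11.62 g)
  SiO2: 181.6·0.6322 + 46.67·0.3310 = 130.3 g (target 130.2 g)
Mass balance on the glass: the batch minus its LOI: 250.0 g (targets for the oxides total 250.0 g; stated basis 250.0 g — gaps are rounding artifacts).
Total batch = Σ batch = 278.9 g; ignition loss, Σ(batch × LOI) = 28.84 g; the yield ratio, glass ÷ batch: 89.66%.

Batch per 250.0 g enamel:
  ZnO: 15.05 g
  Mg3Si4O10(OH)2: 181.6 g
  magnesite: 8.976 g
  zircon sand: 46.67 g
  sodium sulfate: 26.58 g
Total batch = 278.9 g; LOI loss = 28.84 g; yield = 89.66%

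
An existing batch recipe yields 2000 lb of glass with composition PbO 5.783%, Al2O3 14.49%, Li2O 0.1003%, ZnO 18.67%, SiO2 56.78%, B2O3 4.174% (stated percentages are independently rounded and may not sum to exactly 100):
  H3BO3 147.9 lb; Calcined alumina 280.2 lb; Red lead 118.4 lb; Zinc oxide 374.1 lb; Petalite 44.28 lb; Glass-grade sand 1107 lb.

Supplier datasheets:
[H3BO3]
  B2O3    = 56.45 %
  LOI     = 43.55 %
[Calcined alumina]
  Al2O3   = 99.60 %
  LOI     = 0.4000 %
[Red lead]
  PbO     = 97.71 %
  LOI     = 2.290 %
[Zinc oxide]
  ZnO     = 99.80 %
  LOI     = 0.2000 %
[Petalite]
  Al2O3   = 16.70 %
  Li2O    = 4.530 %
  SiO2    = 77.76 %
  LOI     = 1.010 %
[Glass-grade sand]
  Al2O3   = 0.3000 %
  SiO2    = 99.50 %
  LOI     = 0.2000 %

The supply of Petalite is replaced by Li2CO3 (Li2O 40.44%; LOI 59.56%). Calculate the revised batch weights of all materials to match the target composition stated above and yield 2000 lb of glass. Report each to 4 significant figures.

Revised batch per 2000 lb glass:
  H3BO3: 147.9 lb
  Calcined alumina: 287.5 lb
  Red lead: 118.4 lb
  Zinc oxide: 374.1 lb
  Li2CO3: 4.960 lb
  Glass-grade sand: 1141 lb
Total batch = 2074 lb; LOI loss = 74.26 lb

Values along the way are displayed rounded to four significant digits; the working math maintains full float precision in all steps; each reported figure is rounded just once; all derived quantities (ignition loss, net glass mass, six oxide percentages, the yield, the totals) are computed in full precision from the weighed amounts on 2000 lb of glass, precisely as stated by the problem or answer text.
Target oxide masses per 2000 lb glass:
  PbO: 5.783% × 2000 = 115.7 lb
  Al2O3: 14.49% × 2000 = 289.8 lb
  Li2O: 0.1003% × 2000 = 2.006 lb
  ZnO: 18.67% × 2000 = 373.4 lb
  SiO2: 56.78% × 2000 = 1136 lb
  B2O3: 4.174% × 2000 = 83.48 lb
Balance tally, oxide-wise, with the batch weights as given, at the basis given (delivered sums recover each target up to rounding of the answer):
  PbO: 118.4·0.9771 = 115.7 lb (target 115.7 lb)
  Al2O3: 287.5·0.9960 + 1141·0.003000 = 289.8 lb (target 289.8 lb)
  Li2O: 4.960·0.4044 = 2.006 lb (target 2.006 lb)
  ZnO: 374.1·0.9980 = 373.4 lb (target 373.4 lb)
  SiO2: 1141·0.9950 = 1135 lb (target 1136 lb)
  B2O3: 147.9·0.5645 = 83.49 lb (target 83.48 lb)
Glass-mass sanity pass: total batch − LOI = 2000 lb (summing oxide targets gives 2000 lb; with the basis standing at 2000 lb — a pure rounding effect).
Total batch = Σ batch = 2074 lb; the LOI term Σ batch·LOI equals 74.26 lb; yield = glass ÷ total batch = 96.42%.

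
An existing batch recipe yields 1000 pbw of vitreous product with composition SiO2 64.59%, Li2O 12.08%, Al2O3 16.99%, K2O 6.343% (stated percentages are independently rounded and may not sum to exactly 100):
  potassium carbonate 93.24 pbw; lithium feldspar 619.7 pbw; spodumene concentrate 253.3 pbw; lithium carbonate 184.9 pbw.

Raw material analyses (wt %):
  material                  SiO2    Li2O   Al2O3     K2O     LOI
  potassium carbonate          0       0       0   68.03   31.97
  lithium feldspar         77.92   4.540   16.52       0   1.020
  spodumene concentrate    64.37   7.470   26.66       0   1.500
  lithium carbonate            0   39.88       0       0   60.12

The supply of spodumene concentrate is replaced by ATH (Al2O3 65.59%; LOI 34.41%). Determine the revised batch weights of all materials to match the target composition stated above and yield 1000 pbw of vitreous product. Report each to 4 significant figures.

Revised batch per 1000 pbw vitreous product:
  potassium carbonate: 93.24 pbw
  lithium feldspar: 828.9 pbw
  ATH: 50.25 pbw
  lithium carbonate: 208.5 pbw
Total batch = 1181 pbw; LOI loss = 180.9 pbw

In-progress results are displayed (rounded to 4 significant figures) within the worked lines; every computation holds full precision throughout; each reported figure is rounded only once; derived quantities, including four oxide percentages, LOI, the yield, glass mass, totals, are re-derived starting from the weights on 1000 pbw of glass at exact precision as written in the problem or the answer.
The oxide mass targets at 1000 pbw vitreous product:
  SiO2: 64.59% × 1000 = 645.9 pbw
  Li2O: 12.08% × 1000 = 120.8 pbw
  Al2O3: 16.99% × 1000 = 169.9 pbw
  K2O: 6.343% × 1000 = 63.43 pbw
Per-oxide balance check using the reported weights, on the stated basis (sum by sum, the targets are met exact up to rounding of places):
  SiO2: 828.9·0.7792 = 645.9 pbw (target 645.9 pbw)
  Li2O: 828.9·0.04540 + 208.5·0.3988 = 120.8 pbw (target 120.8 pbw)
  Al2O3: 828.9·0.1652 + 50.25·0.6559 = 169.9 pbw (target 169.9 pbw)
  K2O: 93.24·0.6803 = 63.43 pbw (target 63.43 pbw)
Mass balance on the glass: the batch minus its LOI: 1000 pbw (summing oxide targets gives 1000 pbw; against the stated basis, 1000 pbw — rounding explains the deltas).
Adding the batch up: Σ batch = 1181 pbw; Σ batch·LOI gives LOI loss = 180.9 pbw; the yield ratio, glass ÷ batch: 84.68%.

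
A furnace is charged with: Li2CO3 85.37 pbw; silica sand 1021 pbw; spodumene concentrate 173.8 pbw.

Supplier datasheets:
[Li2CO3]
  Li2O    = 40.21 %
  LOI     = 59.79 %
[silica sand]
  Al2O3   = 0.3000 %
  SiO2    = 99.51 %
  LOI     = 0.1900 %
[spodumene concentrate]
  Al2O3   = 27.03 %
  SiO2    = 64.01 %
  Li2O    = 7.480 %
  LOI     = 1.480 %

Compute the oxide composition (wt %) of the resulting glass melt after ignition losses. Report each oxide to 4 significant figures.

Each numeric step runs at full float precision at each step — values along the way are displayed, rounded to 4 significant digits, as written; every reported figure takes just one rounding. The derived quantities (the yield, glass mass, three oxide percentages, ignition loss, totals) are re-derived starting from the weights per 1225 pbw of glass at full float precision as given in the problem or answer text.
Oxide masses out of the charge:
  Al2O3: 1021·0.003000 + 173.8·0.2703 = 50.04 pbw
  SiO2: 1021·0.9951 + 173.8·0.6401 = 1127 pbw
  Li2O: 85.37·0.4021 + 173.8·0.07480 = 47.33 pbw
LOI: 85.37·0.5979 + 1021·0.001900 + 173.8·0.01480 = 55.55 pbw
Net of LOI, the glass mass = 1280 − 55.55 = 1225 pbw (consistent with Σ oxide mass)
wt %: oxide over glass, times 100

Glass mass = 1225 pbw (batch 1280 − LOI 55.55).
Composition: Al2O3 4.086%, SiO2 92.05%, Li2O 3.865%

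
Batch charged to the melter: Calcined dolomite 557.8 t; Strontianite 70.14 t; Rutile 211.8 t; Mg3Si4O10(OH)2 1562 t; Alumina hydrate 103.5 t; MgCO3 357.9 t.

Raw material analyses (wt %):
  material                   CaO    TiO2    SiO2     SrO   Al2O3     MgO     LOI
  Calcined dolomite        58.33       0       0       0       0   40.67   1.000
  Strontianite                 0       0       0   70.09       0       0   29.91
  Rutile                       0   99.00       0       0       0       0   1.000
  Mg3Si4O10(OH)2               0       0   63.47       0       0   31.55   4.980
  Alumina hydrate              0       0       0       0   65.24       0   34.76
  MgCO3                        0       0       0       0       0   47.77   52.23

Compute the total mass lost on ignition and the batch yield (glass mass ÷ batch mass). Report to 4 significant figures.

LOI loss = 329.4 t; glass = 2534 t; yield = 88.50%

In-progress results appear, with 4-significant-figure rounding, across the worked steps. Every computation holds full float precision at every stage; each reported result takes just one rounding. Derived quantities are recomputed in exact precision (net glass mass, ignition loss, the yield, the totals, the six compositions) using the weight values for 2534 t of glass, exactly as shown in the problem or the answer.
Each material's LOI contribution:
  Calcined dolomite: 557.8 × 0.01000 = 5.578 t
  Strontianite: 70.14 × 0.2991 = 20.98 t
  Rutile: 211.8 × 0.01000 = 2.118 t
  Mg3Si4O10(OH)2: 1562 × 0.04980 = 77.79 t
  Alumina hydrate: 103.5 × 0.3476 = 35.98 t
  MgCO3: 357.9 × 0.5223 = 186.9 t
Total LOI = 329.4 t
Glass = batch − LOI = 2863 − 329.4 = 2534 t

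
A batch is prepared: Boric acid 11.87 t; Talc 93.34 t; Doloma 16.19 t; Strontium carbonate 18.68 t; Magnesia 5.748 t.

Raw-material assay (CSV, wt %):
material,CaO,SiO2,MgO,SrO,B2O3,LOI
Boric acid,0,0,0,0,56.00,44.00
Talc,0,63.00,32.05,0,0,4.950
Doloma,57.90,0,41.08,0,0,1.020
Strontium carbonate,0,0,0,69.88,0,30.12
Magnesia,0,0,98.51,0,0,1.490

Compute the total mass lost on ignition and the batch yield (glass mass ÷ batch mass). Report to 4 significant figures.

LOI loss = 15.72 t; glass = 130.1 t; yield = 89.22%

All internal work carries full float precision at each step. In-progress results are printed (rounded to four significant digits) between the steps — each reported result is rounded exactly once; all derived quantities are rebuilt using the weight values at 130.1 t of glass at full precision (yield, LOI, net glass mass, five oxide percentages, totals), exactly as printed in the question or the answer.
LOI of each material in turn:
  Boric acid: 11.87 × 0.4400 = 5.223 t
  Talc: 93.34 × 0.04950 = 4.620 t
  Doloma: 16.19 × 0.01020 = 0.1651 t
  Strontium carbonate: 18.68 × 0.3012 = 5.626 t
  Magnesia: 5.748 × 0.01490 = 0.08565 t
Total LOI = 15.72 t
Glass = batch − LOI = 145.8 − 15.72 = 130.1 t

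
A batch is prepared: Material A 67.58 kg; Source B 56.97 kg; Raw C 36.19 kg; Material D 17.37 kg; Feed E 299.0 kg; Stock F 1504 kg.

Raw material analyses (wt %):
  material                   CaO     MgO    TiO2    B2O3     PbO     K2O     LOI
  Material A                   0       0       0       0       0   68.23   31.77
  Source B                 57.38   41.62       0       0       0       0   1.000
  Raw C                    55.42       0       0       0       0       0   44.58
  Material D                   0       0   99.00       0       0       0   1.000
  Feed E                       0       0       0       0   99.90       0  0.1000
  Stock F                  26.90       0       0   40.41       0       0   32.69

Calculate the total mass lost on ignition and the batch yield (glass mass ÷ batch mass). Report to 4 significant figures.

LOI loss = 530.3 kg; glass = 1451 kg; yield = 73.23%

Intermediates are shown rounded to four significant figures between the steps; every computation carries exact precision in every operation; each reported number takes exactly one rounding; all derived quantities (the totals, yield, the six compositions, net glass mass, ignition loss) are computed starting from the weights for 1451 kg of glass at full precision as they appear in the problem or the answer.
Material-by-material LOI:
  Material A: 67.58 × 0.3177 = 21.47 kg
  Source B: 56.97 × 0.01000 = 0.5697 kg
  Raw C: 36.19 × 0.4458 = 16.13 kg
  Material D: 17.37 × 0.01000 = 0.1737 kg
  Feed E: 299.0 × 0.001000 = 0.2990 kg
  Stock F: 1504 × 0.3269 = 491.7 kg
Total LOI = 530.3 kg
Glass = batch − LOI = 1981 − 530.3 = 1451 kg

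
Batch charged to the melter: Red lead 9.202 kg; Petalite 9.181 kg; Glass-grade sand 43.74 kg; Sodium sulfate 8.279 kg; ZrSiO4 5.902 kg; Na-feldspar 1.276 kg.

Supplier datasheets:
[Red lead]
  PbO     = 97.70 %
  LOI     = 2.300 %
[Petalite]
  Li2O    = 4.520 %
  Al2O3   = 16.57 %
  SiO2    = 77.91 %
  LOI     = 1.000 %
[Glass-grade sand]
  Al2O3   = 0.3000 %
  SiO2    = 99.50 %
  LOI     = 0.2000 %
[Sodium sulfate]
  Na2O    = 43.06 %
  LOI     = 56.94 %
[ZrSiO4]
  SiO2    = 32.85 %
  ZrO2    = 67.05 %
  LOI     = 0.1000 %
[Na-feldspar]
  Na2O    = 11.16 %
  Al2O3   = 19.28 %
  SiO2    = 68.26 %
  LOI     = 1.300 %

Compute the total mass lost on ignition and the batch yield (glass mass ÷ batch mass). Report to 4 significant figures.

The intermediate values are printed rounded to four significant figures on the page; the whole derivation runs at full precision in every operation. Each reported figure undergoes a single rounding — the derived quantities are computed using the weight values at 72.45 kg of glass at full precision (the six compositions, totals, ignition loss, yield, net glass mass), as given in either problem or answer.
Ignition loss by material:
  Red lead: 9.202 × 0.02300 = 0.2116 kg
  Petalite: 9.181 × 0.01000 = 0.09181 kg
  Glass-grade sand: 43.74 × 0.002000 = 0.08748 kg
  Sodium sulfate: 8.279 × 0.5694 = 4.714 kg
  ZrSiO4: 5.902 × 0.001000 = 0.005902 kg
  Na-feldspar: 1.276 × 0.01300 = 0.01659 kg
Total LOI = 5.127 kg
Glass = batch − LOI = 77.58 − 5.127 = 72.45 kg

LOI loss = 5.127 kg; glass = 72.45 kg; yield = 93.39%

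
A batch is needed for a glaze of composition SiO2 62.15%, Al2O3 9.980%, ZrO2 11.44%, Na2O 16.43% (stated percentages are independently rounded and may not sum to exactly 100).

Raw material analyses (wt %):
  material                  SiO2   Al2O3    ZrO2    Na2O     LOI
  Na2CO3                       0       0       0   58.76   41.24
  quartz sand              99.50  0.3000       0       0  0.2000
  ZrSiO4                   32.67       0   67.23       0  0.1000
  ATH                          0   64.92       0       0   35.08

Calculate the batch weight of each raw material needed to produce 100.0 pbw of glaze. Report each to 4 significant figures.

All internal work keeps exact precision through every step; in-progress results are shown (rounded to four significant digits) within the worked lines; a single rounding completes every reported figure. All derived quantities are computed at full precision (the yield, the four compositions, LOI, totals, net glass mass) from the batch weights for 100.0 pbw of glass as quoted within problem or answer.
The oxide mass targets at 100.0 pbw glaze:
  SiO2: 62.15% × 100.0 = 62.15 pbw
  Al2O3: 9.980% × 100.0 = 9.980 pbw
  ZrO2: 11.44% × 100.0 = 11.44 pbw
  Na2O: 16.43% × 100.0 = 16.43 pbw
Mass-balance tally per oxide from the weights as reported, under the basis named above (delivered sums recover each target up to rounding of the answer):
  SiO2: 56.88·0.9950 + 17.02·0.3267 = 62.16 pbw (target 62.15 pbw)
  Al2O3: 56.88·0.003000 + 15.11·0.6492 = 9.980 pbw (target 9.980 pbw)
  ZrO2: 17.02·0.6723 = 11.44 pbw (target 11.44 pbw)
  Na2O: 27.96·0.5876 = 16.43 pbw (target 16.43 pbw)
Glass-mass closure: Σ batch − LOI loss = 100.0 pbw (the Σ of target masses is 100.0 pbw; with the basis standing at 100.0 pbw — differing by rounding only).
Whole-batch sum: Σ batch = 117.0 pbw; LOI removed, Σ of batch·LOI: 16.96 pbw; yield = glass ÷ total batch = 85.50%.

Batch per 100.0 pbw glaze:
  Na2CO3: 27.96 pbw
  quartz sand: 56.88 pbw
  ZrSiO4: 17.02 pbw
  ATH: 15.11 pbw
Total batch = 117.0 pbw; LOI loss = 16.96 pbw; yield = 85.50%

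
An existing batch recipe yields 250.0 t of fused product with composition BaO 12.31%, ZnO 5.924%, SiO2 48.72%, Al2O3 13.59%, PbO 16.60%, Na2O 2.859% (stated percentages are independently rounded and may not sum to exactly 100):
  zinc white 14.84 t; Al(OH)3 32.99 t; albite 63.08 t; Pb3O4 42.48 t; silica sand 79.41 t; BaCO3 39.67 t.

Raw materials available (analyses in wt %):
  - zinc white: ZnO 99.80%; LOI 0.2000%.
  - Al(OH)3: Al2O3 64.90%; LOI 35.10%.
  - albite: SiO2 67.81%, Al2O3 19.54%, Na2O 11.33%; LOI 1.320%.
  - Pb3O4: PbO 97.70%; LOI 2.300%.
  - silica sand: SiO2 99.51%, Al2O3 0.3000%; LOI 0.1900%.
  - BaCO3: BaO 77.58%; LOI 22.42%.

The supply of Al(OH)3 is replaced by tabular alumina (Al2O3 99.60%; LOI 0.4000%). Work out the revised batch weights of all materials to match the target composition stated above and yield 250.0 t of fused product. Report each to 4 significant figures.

Revised batch per 250.0 t fused product:
  zinc white: 14.84 t
  tabular alumina: 21.50 t
  albite: 63.08 t
  Pb3O4: 42.48 t
  silica sand: 79.41 t
  BaCO3: 39.67 t
Total batch = 261.0 t; LOI loss = 10.97 t

Mid-chain values are shown with 4-significant-figure rounding on the page — all arithmetic carries full precision all the way through — each reported result takes just one rounding; all derived quantities, including six oxide percentages, net glass mass, ignition loss, the totals, yield, are rebuilt using the weight values at 250.0 t of glass in full float precision, as set out in the problem or answer text.
Oxide mass targets, per 250.0 t fused product:
  BaO: 12.31% × 250.0 = 30.78 t
  ZnO: 5.924% × 250.0 = 14.81 t
  SiO2: 48.72% × 250.0 = 121.8 t
  Al2O3: 13.59% × 250.0 = 33.98 t
  PbO: 16.60% × 250.0 = 41.50 t
  Na2O: 2.859% × 250.0 = 7.148 t
A balance pass over the oxides, working from each reported weight, versus the basis set out (every target is met by its sum within answer rounding):
  BaO: 39.67·0.7758 = 30.78 t (target 30.78 t)
  ZnO: 14.84·0.9980 = 14.81 t (target 14.81 t)
  SiO2: 63.08·0.6781 + 79.41·0.9951 = 121.8 t (target 121.8 t)
  Al2O3: 21.50·0.9960 + 63.08·0.1954 + 79.41·0.003000 = 33.98 t (target 33.98 t)
  PbO: 42.48·0.9770 = 41.50 t (target 41.50 t)
  Na2O: 63.08·0.1133 = 7.147 t (target 7.148 t)
Mass balance on the glass: net batch after ignition = 250.0 t (oxide target masses add up to 250.0 t; stated basis 250.0 t — rounding explains the deltas).
Total batch = Σ batch = 261.0 t; LOI loss = Σ batch·LOI = 10.97 t; yield, glass over the total, = 95.80%.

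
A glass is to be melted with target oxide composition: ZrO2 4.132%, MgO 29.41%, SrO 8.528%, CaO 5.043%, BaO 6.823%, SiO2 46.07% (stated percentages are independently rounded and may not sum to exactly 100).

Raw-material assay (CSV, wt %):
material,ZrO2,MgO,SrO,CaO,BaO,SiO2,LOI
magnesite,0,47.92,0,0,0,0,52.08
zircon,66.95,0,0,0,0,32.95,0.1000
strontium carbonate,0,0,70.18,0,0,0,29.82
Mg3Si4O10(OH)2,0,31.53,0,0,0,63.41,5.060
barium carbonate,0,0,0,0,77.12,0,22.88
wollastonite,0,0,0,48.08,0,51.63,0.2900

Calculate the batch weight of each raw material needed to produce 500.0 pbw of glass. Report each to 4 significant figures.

Full precision is carried in all steps; intermediates are displayed rounded to four significant figures at each printed step — each reported value receives exactly one rounding. The derived quantities (six oxide percentages, ignition loss, net glass mass, the totals, yield) are re-derived using the weight values for 500.0 pbw of glass at full precision, as they appear in the problem or the answer.
Target masses of each oxide per 500.0 pbw glass:
  ZrO2: 4.132% × 500.0 = 20.66 pbw
  MgO: 29.41% × 500.0 = 147.0 pbw
  SrO: 8.528% × 500.0 = 42.64 pbw
  CaO: 5.043% × 500.0 = 25.22 pbw
  BaO: 6.823% × 500.0 = 34.12 pbw
  SiO2: 46.07% × 500.0 = 230.4 pbw
Checking each oxide sum working from each reported weight, against the basis in use (summed amounts equal target values once rounding is allowed for):
  ZrO2: 30.86·0.6695 = 20.66 pbw (target 20.66 pbw)
  MgO: 106.5·0.4792 + 304.5·0.3153 = 147.0 pbw (target 147.0 pbw)
  SrO: 60.76·0.7018 = 42.64 pbw (target 42.64 pbw)
  CaO: 52.44·0.4808 = 25.21 pbw (target 25.22 pbw)
  BaO: 44.24·0.7712 = 34.12 pbw (target 34.12 pbw)
  SiO2: 30.86·0.3295 + 304.5·0.6341 + 52.44·0.5163 = 230.3 pbw (target 230.4 pbw)
The glass-mass cross-check: Σ batch − LOI loss = 500.0 pbw (summing oxide targets gives 500.0 pbw; against the stated basis, 500.0 pbw — any gap is answer rounding).
Total batch = Σ batch = 599.3 pbw; Σ batch·LOI gives LOI loss = 99.30 pbw; yield = glass ÷ total batch = 83.43%.

Batch per 500.0 pbw glass:
  magnesite: 106.5 pbw
  zircon: 30.86 pbw
  strontium carbonate: 60.76 pbw
  Mg3Si4O10(OH)2: 304.5 pbw
  barium carbonate: 44.24 pbw
  wollastonite: 52.44 pbw
Total batch = 599.3 pbw; LOI loss = 99.30 pbw; yield = 83.43%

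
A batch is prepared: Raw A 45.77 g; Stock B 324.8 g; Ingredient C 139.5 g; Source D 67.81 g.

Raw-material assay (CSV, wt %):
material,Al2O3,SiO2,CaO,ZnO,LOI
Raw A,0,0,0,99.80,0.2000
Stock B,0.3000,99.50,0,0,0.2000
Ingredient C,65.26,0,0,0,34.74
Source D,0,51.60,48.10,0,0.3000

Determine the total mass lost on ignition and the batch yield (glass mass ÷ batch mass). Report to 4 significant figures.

LOI loss = 49.41 g; glass = 528.5 g; yield = 91.45%

Each numeric step maintains full precision from first step to last — values along the way are displayed with 4-significant-figure rounding at each printed step; exactly one rounding lands on each reported value — all derived quantities (LOI, the yield, glass mass, totals, the four compositions) are carried using the weight values per 528.5 g of glass at full float precision as written in problem or answer.
Each material's LOI contribution:
  Raw A: 45.77 × 0.002000 = 0.09154 g
  Stock B: 324.8 × 0.002000 = 0.6496 g
  Ingredient C: 139.5 × 0.3474 = 48.46 g
  Source D: 67.81 × 0.003000 = 0.2034 g
Total LOI = 49.41 g
Glass = batch − LOI = 577.9 − 49.41 = 528.5 g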